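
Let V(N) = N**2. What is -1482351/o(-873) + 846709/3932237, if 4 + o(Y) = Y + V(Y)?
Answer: -5184396529519/2993423280724 ≈ -1.7319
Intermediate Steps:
o(Y) = -4 + Y + Y**2 (o(Y) = -4 + (Y + Y**2) = -4 + Y + Y**2)
-1482351/o(-873) + 846709/3932237 = -1482351/(-4 - 873 + (-873)**2) + 846709/3932237 = -1482351/(-4 - 873 + 762129) + 846709*(1/3932237) = -1482351/761252 + 846709/3932237 = -5184396529519/2993423280724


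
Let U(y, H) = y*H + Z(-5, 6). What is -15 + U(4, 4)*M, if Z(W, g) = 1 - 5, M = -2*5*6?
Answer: -735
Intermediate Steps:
M = -60 (M = -10*6 = -60)
Z(W, g) = -4
U(y, H) = -4 + H*y (U(y, H) = y*H - 4 = H*y - 4 = -4 + H*y)
-15 + U(4, 4)*M = -15 + (-4 + 4*4)*(-60) = -15 + (-4 + 16)*(-60) = -15 + 12*(-60) = -15 - 720 = -735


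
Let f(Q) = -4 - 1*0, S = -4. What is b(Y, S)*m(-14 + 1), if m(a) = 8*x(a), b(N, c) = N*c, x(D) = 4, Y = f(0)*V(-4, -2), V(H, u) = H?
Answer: -2048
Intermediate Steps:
f(Q) = -4 (f(Q) = -4 + 0 = -4)
Y = 16 (Y = -4*(-4) = 16)
m(a) = 32 (m(a) = 8*4 = 32)
b(Y, S)*m(-14 + 1) = (16*(-4))*32 = -64*32 = -2048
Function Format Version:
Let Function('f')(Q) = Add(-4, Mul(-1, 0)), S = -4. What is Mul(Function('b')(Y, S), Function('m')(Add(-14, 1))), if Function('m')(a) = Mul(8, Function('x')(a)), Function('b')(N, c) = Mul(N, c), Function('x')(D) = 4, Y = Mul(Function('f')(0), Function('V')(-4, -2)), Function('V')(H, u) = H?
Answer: -2048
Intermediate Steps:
Function('f')(Q) = -4 (Function('f')(Q) = Add(-4, 0) = -4)
Y = 16 (Y = Mul(-4, -4) = 16)
Function('m')(a) = 32 (Function('m')(a) = Mul(8, 4) = 32)
Mul(Function('b')(Y, S), Function('m')(Add(-14, 1))) = Mul(Mul(16, -4), 32) = Mul(-64, 32) = -2048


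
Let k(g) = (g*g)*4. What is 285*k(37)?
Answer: 1560660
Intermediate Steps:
k(g) = 4*g² (k(g) = g²*4 = 4*g²)
285*k(37) = 285*(4*37²) = 285*(4*1369) = 285*5476 = 1560660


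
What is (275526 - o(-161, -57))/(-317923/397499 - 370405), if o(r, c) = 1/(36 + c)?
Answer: -2299947896453/3091954635378 ≈ -0.74385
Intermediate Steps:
(275526 - o(-161, -57))/(-317923/397499 - 370405) = (275526 - 1/(36 - 57))/(-317923/397499 - 370405) = (275526 - 1/(-21))/(-317923*1/397499 - 370405) = (275526 - 1*(-1/21))/(-317923/397499 - 370405) = (275526 + 1/21)/(-147235935018/397499) = (5786047/21)*(-397499/147235935018) = -2299947896453/3091954635378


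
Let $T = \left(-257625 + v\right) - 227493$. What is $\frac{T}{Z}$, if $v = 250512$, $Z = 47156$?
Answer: $- \frac{117303}{23578} \approx -4.9751$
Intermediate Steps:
$T = -234606$ ($T = \left(-257625 + 250512\right) - 227493 = -7113 - 227493 = -234606$)
$\frac{T}{Z} = - \frac{234606}{47156} = \left(-234606\right) \frac{1}{47156} = - \frac{117303}{23578}$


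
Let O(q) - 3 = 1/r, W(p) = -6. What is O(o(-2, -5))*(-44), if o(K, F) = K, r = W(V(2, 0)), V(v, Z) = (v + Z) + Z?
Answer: -374/3 ≈ -124.67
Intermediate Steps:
V(v, Z) = v + 2*Z (V(v, Z) = (Z + v) + Z = v + 2*Z)
r = -6
O(q) = 17/6 (O(q) = 3 + 1/(-6) = 3 - 1/6 = 17/6)
O(o(-2, -5))*(-44) = (17/6)*(-44) = -374/3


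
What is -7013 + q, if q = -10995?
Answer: -18008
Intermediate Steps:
-7013 + q = -7013 - 10995 = -18008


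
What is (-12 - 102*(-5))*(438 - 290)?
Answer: 73704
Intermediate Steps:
(-12 - 102*(-5))*(438 - 290) = (-12 + 510)*148 = 498*148 = 73704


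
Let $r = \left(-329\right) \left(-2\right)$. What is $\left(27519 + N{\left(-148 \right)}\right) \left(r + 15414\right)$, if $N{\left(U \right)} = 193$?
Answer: $445387264$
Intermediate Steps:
$r = 658$
$\left(27519 + N{\left(-148 \right)}\right) \left(r + 15414\right) = \left(27519 + 193\right) \left(658 + 15414\right) = 27712 \cdot 16072 = 445387264$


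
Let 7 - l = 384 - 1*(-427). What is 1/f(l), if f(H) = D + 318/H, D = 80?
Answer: 134/10667 ≈ 0.012562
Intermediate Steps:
l = -804 (l = 7 - (384 - 1*(-427)) = 7 - (384 + 427) = 7 - 1*811 = 7 - 811 = -804)
f(H) = 80 + 318/H
1/f(l) = 1/(80 + 318/(-804)) = 1/(80 + 318*(-1/804)) = 1/(80 - 53/134) = 1/(10667/134) = 134/10667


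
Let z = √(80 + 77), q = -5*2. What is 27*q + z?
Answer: -270 + √157 ≈ -257.47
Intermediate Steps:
q = -10
z = √157 ≈ 12.530
27*q + z = 27*(-10) + √157 = -270 + √157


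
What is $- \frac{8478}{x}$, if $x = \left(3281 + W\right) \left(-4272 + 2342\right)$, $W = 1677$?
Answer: $\frac{4239}{4784470} \approx 0.00088599$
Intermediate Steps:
$x = -9568940$ ($x = \left(3281 + 1677\right) \left(-4272 + 2342\right) = 4958 \left(-1930\right) = -9568940$)
$- \frac{8478}{x} = - \frac{8478}{-9568940} = \left(-8478\right) \left(- \frac{1}{9568940}\right) = \frac{4239}{4784470}$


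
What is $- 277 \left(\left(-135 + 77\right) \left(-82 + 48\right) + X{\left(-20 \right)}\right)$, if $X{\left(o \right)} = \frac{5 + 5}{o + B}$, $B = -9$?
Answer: $- \frac{15838306}{29} \approx -5.4615 \cdot 10^{5}$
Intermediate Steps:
$X{\left(o \right)} = \frac{10}{-9 + o}$ ($X{\left(o \right)} = \frac{5 + 5}{o - 9} = \frac{10}{-9 + o}$)
$- 277 \left(\left(-135 + 77\right) \left(-82 + 48\right) + X{\left(-20 \right)}\right) = - 277 \left(\left(-135 + 77\right) \left(-82 + 48\right) + \frac{10}{-9 - 20}\right) = - 277 \left(\left(-58\right) \left(-34\right) + \frac{10}{-29}\right) = - 277 \left(1972 + 10 \left(- \frac{1}{29}\right)\right) = - 277 \left(1972 - \frac{10}{29}\right) = \left(-277\right) \frac{57178}{29} = - \frac{15838306}{29}$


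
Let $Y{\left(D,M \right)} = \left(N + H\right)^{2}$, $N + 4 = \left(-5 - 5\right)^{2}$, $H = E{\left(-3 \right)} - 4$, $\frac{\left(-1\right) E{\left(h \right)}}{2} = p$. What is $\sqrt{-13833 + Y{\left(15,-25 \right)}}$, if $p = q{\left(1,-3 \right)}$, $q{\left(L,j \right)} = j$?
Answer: $i \sqrt{4229} \approx 65.031 i$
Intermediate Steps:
$p = -3$
$E{\left(h \right)} = 6$ ($E{\left(h \right)} = \left(-2\right) \left(-3\right) = 6$)
$H = 2$ ($H = 6 - 4 = 2$)
$N = 96$ ($N = -4 + \left(-5 - 5\right)^{2} = -4 + \left(-10\right)^{2} = -4 + 100 = 96$)
$Y{\left(D,M \right)} = 9604$ ($Y{\left(D,M \right)} = \left(96 + 2\right)^{2} = 98^{2} = 9604$)
$\sqrt{-13833 + Y{\left(15,-25 \right)}} = \sqrt{-13833 + 9604} = \sqrt{-4229} = i \sqrt{4229}$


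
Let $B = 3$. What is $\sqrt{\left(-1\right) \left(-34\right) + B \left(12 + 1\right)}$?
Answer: $\sqrt{73} \approx 8.544$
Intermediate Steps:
$\sqrt{\left(-1\right) \left(-34\right) + B \left(12 + 1\right)} = \sqrt{\left(-1\right) \left(-34\right) + 3 \left(12 + 1\right)} = \sqrt{34 + 3 \cdot 13} = \sqrt{34 + 39} = \sqrt{73}$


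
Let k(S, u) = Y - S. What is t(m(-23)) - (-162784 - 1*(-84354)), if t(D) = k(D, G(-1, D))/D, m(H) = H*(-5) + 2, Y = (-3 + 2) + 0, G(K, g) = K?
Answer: 9176192/117 ≈ 78429.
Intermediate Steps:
Y = -1 (Y = -1 + 0 = -1)
m(H) = 2 - 5*H (m(H) = -5*H + 2 = 2 - 5*H)
k(S, u) = -1 - S
t(D) = (-1 - D)/D
t(m(-23)) - (-162784 - 1*(-84354)) = (-1 - (2 - 5*(-23)))/(2 - 5*(-23)) - (-162784 - 1*(-84354)) = (-1 - (2 + 115))/(2 + 115) - (-162784 + 84354) = (-1 - 1*117)/117 - 1*(-78430) = (-1 - 117)/117 + 78430 = (1/117)*(-118) + 78430 = -118/117 + 78430 = 9176192/117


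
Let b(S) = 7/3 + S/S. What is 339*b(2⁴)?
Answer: 1130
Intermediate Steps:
b(S) = 10/3 (b(S) = 7*(⅓) + 1 = 7/3 + 1 = 10/3)
339*b(2⁴) = 339*(10/3) = 1130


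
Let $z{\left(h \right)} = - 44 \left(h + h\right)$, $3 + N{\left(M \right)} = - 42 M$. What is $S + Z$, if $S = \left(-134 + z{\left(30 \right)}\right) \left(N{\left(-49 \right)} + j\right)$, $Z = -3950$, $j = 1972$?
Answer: $-11174848$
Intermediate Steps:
$N{\left(M \right)} = -3 - 42 M$
$z{\left(h \right)} = - 88 h$ ($z{\left(h \right)} = - 44 \cdot 2 h = - 88 h$)
$S = -11170898$ ($S = \left(-134 - 2640\right) \left(\left(-3 - -2058\right) + 1972\right) = \left(-134 - 2640\right) \left(\left(-3 + 2058\right) + 1972\right) = - 2774 \left(2055 + 1972\right) = \left(-2774\right) 4027 = -11170898$)
$S + Z = -11170898 - 3950 = -11174848$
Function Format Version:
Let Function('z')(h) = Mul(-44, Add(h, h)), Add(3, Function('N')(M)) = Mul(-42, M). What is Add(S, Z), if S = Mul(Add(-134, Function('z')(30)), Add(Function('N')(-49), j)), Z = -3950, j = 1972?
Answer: -11174848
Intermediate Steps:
Function('N')(M) = Add(-3, Mul(-42, M))
Function('z')(h) = Mul(-88, h) (Function('z')(h) = Mul(-44, Mul(2, h)) = Mul(-88, h))
S = -11170898 (S = Mul(Add(-134, Mul(-88, 30)), Add(Add(-3, Mul(-42, -49)), 1972)) = Mul(Add(-134, -2640), Add(Add(-3, 2058), 1972)) = Mul(-2774, Add(2055, 1972)) = Mul(-2774, 4027) = -11170898)
Add(S, Z) = Add(-11170898, -3950) = -11174848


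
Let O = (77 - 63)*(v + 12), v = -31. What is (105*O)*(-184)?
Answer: 5139120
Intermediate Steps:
O = -266 (O = (77 - 63)*(-31 + 12) = 14*(-19) = -266)
(105*O)*(-184) = (105*(-266))*(-184) = -27930*(-184) = 5139120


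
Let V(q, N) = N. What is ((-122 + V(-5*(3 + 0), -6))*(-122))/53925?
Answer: 15616/53925 ≈ 0.28959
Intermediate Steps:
((-122 + V(-5*(3 + 0), -6))*(-122))/53925 = ((-122 - 6)*(-122))/53925 = -128*(-122)*(1/53925) = 15616*(1/53925) = 15616/53925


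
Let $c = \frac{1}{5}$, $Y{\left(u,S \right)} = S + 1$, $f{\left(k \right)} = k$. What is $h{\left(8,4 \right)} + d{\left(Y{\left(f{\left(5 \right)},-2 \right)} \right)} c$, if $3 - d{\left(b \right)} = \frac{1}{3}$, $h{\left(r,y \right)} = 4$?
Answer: $\frac{68}{15} \approx 4.5333$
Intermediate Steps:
$Y{\left(u,S \right)} = 1 + S$
$d{\left(b \right)} = \frac{8}{3}$ ($d{\left(b \right)} = 3 - \frac{1}{3} = \frac{8}{3}$)
$c = \frac{1}{5} \approx 0.2$
$h{\left(8,4 \right)} + d{\left(Y{\left(f{\left(5 \right)},-2 \right)} \right)} c = 4 + \frac{8}{3} \cdot \frac{1}{5} = 4 + \frac{8}{15} = \frac{68}{15}$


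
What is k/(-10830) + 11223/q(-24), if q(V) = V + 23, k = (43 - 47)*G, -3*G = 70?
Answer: -36463555/3249 ≈ -11223.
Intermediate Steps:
G = -70/3 (G = -⅓*70 = -70/3 ≈ -23.333)
k = 280/3 (k = (43 - 47)*(-70/3) = -4*(-70/3) = 280/3 ≈ 93.333)
q(V) = 23 + V
k/(-10830) + 11223/q(-24) = (280/3)/(-10830) + 11223/(23 - 24) = (280/3)*(-1/10830) + 11223/(-1) = -28/3249 + 11223*(-1) = -28/3249 - 11223 = -36463555/3249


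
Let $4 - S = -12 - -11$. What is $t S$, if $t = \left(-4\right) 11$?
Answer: $-220$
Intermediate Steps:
$S = 5$ ($S = 4 - \left(-12 - -11\right) = 4 - \left(-12 + 11\right) = 4 - -1 = 4 + 1 = 5$)
$t = -44$
$t S = \left(-44\right) 5 = -220$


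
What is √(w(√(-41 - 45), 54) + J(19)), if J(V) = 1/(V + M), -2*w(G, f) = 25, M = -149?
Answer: I*√52845/65 ≈ 3.5366*I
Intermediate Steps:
w(G, f) = -25/2 (w(G, f) = -½*25 = -25/2)
J(V) = 1/(-149 + V) (J(V) = 1/(V - 149) = 1/(-149 + V))
√(w(√(-41 - 45), 54) + J(19)) = √(-25/2 + 1/(-149 + 19)) = √(-25/2 + 1/(-130)) = √(-25/2 - 1/130) = √(-813/65) = I*√52845/65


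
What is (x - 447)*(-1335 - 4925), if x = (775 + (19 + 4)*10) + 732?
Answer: -8075400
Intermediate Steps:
x = 1737 (x = (775 + 23*10) + 732 = (775 + 230) + 732 = 1005 + 732 = 1737)
(x - 447)*(-1335 - 4925) = (1737 - 447)*(-1335 - 4925) = 1290*(-6260) = -8075400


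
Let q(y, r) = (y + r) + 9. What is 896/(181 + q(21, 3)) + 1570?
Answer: 168438/107 ≈ 1574.2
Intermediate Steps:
q(y, r) = 9 + r + y (q(y, r) = (r + y) + 9 = 9 + r + y)
896/(181 + q(21, 3)) + 1570 = 896/(181 + (9 + 3 + 21)) + 1570 = 896/(181 + 33) + 1570 = 896/214 + 1570 = 896*(1/214) + 1570 = 448/107 + 1570 = 168438/107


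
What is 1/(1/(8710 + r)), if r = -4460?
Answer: 4250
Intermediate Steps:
1/(1/(8710 + r)) = 1/(1/(8710 - 4460)) = 1/(1/4250) = 4250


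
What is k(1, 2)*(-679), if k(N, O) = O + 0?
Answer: -1358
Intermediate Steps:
k(N, O) = O
k(1, 2)*(-679) = 2*(-679) = -1358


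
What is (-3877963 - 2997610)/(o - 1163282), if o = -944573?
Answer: 6875573/2107855 ≈ 3.2619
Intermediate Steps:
(-3877963 - 2997610)/(o - 1163282) = (-3877963 - 2997610)/(-944573 - 1163282) = -6875573/(-2107855) = -6875573*(-1/2107855) = 6875573/2107855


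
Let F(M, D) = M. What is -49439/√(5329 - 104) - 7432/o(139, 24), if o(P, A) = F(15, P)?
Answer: -7432/15 - 49439*√209/1045 ≈ -1179.4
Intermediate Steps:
o(P, A) = 15
-49439/√(5329 - 104) - 7432/o(139, 24) = -49439/√(5329 - 104) - 7432/15 = -49439*√209/1045 - 7432*1/15 = -49439*√209/1045 - 7432/15 = -7432/15 - 49439*√209/1045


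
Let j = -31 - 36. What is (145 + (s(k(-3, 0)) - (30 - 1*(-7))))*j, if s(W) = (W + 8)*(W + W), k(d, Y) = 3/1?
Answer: -11658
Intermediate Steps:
k(d, Y) = 3 (k(d, Y) = 3*1 = 3)
s(W) = 2*W*(8 + W) (s(W) = (8 + W)*(2*W) = 2*W*(8 + W))
j = -67
(145 + (s(k(-3, 0)) - (30 - 1*(-7))))*j = (145 + (2*3*(8 + 3) - (30 - 1*(-7))))*(-67) = (145 + (2*3*11 - (30 + 7)))*(-67) = (145 + (66 - 1*37))*(-67) = (145 + (66 - 37))*(-67) = (145 + 29)*(-67) = 174*(-67) = -11658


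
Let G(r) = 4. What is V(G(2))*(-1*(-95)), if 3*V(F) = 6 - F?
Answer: 190/3 ≈ 63.333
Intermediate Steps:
V(F) = 2 - F/3 (V(F) = (6 - F)/3 = 2 - F/3)
V(G(2))*(-1*(-95)) = (2 - ⅓*4)*(-1*(-95)) = (2 - 4/3)*95 = (⅔)*95 = 190/3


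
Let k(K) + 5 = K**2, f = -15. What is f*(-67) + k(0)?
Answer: 1000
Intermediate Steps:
k(K) = -5 + K**2
f*(-67) + k(0) = -15*(-67) + (-5 + 0**2) = 1005 + (-5 + 0) = 1005 - 5 = 1000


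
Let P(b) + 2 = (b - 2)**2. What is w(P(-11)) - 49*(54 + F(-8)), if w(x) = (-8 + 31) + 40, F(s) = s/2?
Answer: -2387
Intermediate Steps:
F(s) = s/2 (F(s) = s*(1/2) = s/2)
P(b) = -2 + (-2 + b)**2 (P(b) = -2 + (b - 2)**2 = -2 + (-2 + b)**2)
w(x) = 63 (w(x) = 23 + 40 = 63)
w(P(-11)) - 49*(54 + F(-8)) = 63 - 49*(54 + (1/2)*(-8)) = 63 - 49*(54 - 4) = 63 - 49*50 = 63 - 2450 = -2387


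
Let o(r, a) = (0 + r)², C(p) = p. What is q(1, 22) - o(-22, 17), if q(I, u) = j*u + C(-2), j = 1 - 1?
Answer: -486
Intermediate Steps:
j = 0
o(r, a) = r²
q(I, u) = -2 (q(I, u) = 0*u - 2 = 0 - 2 = -2)
q(1, 22) - o(-22, 17) = -2 - 1*(-22)² = -2 - 1*484 = -2 - 484 = -486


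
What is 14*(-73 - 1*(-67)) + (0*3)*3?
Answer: -84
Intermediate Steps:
14*(-73 - 1*(-67)) + (0*3)*3 = 14*(-73 + 67) + 0*3 = 14*(-6) + 0 = -84 + 0 = -84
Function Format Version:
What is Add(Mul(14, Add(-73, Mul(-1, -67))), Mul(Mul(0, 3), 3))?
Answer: -84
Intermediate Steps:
Add(Mul(14, Add(-73, Mul(-1, -67))), Mul(Mul(0, 3), 3)) = Add(Mul(14, Add(-73, 67)), Mul(0, 3)) = Add(Mul(14, -6), 0) = Add(-84, 0) = -84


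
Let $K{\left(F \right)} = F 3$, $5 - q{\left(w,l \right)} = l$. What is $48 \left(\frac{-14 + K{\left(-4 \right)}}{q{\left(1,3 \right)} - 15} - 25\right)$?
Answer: $-1104$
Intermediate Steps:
$q{\left(w,l \right)} = 5 - l$
$K{\left(F \right)} = 3 F$
$48 \left(\frac{-14 + K{\left(-4 \right)}}{q{\left(1,3 \right)} - 15} - 25\right) = 48 \left(\frac{-14 + 3 \left(-4\right)}{\left(5 - 3\right) - 15} - 25\right) = 48 \left(\frac{-14 - 12}{\left(5 - 3\right) - 15} - 25\right) = 48 \left(- \frac{26}{2 - 15} - 25\right) = 48 \left(- \frac{26}{-13} - 25\right) = 48 \left(\left(-26\right) \left(- \frac{1}{13}\right) - 25\right) = 48 \left(2 - 25\right) = 48 \left(-23\right) = -1104$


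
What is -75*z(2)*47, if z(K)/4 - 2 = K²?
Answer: -84600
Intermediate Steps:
z(K) = 8 + 4*K²
-75*z(2)*47 = -75*(8 + 4*2²)*47 = -75*(8 + 4*4)*47 = -75*(8 + 16)*47 = -75*24*47 = -1800*47 = -84600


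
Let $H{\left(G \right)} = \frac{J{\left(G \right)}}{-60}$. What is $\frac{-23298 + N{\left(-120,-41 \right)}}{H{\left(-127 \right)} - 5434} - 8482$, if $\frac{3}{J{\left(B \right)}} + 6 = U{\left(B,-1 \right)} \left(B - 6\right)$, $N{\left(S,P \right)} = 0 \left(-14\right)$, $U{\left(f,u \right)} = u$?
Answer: $- \frac{39004149694}{4600787} \approx -8477.7$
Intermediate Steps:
$N{\left(S,P \right)} = 0$
$J{\left(B \right)} = - \frac{3}{B}$ ($J{\left(B \right)} = \frac{3}{-6 - \left(B - 6\right)} = \frac{3}{-6 - \left(-6 + B\right)} = \frac{3}{\left(-1\right) B} = 3 \left(- \frac{1}{B}\right) = - \frac{3}{B}$)
$H{\left(G \right)} = \frac{1}{20 G}$ ($H{\left(G \right)} = \frac{\left(-3\right) \frac{1}{G}}{-60} = - \frac{3}{G} \left(- \frac{1}{60}\right) = \frac{1}{20 G}$)
$\frac{-23298 + N{\left(-120,-41 \right)}}{H{\left(-127 \right)} - 5434} - 8482 = \frac{-23298 + 0}{\frac{1}{20 \left(-127\right)} - 5434} - 8482 = - \frac{23298}{\frac{1}{20} \left(- \frac{1}{127}\right) - 5434} - 8482 = - \frac{23298}{- \frac{1}{2540} - 5434} - 8482 = - \frac{23298}{- \frac{13802361}{2540}} - 8482 = \left(-23298\right) \left(- \frac{2540}{13802361}\right) - 8482 = \frac{19725640}{4600787} - 8482 = - \frac{39004149694}{4600787}$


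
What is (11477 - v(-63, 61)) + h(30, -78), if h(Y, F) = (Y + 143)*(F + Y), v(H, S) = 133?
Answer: 3040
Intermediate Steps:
h(Y, F) = (143 + Y)*(F + Y)
(11477 - v(-63, 61)) + h(30, -78) = (11477 - 1*133) + (30**2 + 143*(-78) + 143*30 - 78*30) = (11477 - 133) + (900 - 11154 + 4290 - 2340) = 11344 - 8304 = 3040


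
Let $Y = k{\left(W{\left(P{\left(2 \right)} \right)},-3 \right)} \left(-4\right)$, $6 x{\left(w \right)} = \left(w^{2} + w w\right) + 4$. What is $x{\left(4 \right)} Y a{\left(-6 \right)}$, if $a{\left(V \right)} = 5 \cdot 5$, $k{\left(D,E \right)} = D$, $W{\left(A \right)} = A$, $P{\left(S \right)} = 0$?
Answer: $0$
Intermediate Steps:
$x{\left(w \right)} = \frac{2}{3} + \frac{w^{2}}{3}$ ($x{\left(w \right)} = \frac{\left(w^{2} + w w\right) + 4}{6} = \frac{\left(w^{2} + w^{2}\right) + 4}{6} = \frac{2 w^{2} + 4}{6} = \frac{4 + 2 w^{2}}{6} = \frac{2}{3} + \frac{w^{2}}{3}$)
$a{\left(V \right)} = 25$
$Y = 0$ ($Y = 0 \left(-4\right) = 0$)
$x{\left(4 \right)} Y a{\left(-6 \right)} = \left(\frac{2}{3} + \frac{4^{2}}{3}\right) 0 \cdot 25 = \left(\frac{2}{3} + \frac{1}{3} \cdot 16\right) 0 \cdot 25 = \left(\frac{2}{3} + \frac{16}{3}\right) 0 \cdot 25 = 6 \cdot 0 \cdot 25 = 0 \cdot 25 = 0$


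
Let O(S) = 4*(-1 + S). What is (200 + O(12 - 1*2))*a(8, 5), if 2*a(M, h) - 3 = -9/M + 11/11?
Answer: 1357/4 ≈ 339.25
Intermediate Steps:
a(M, h) = 2 - 9/(2*M) (a(M, h) = 3/2 + (-9/M + 11/11)/2 = 3/2 + (-9/M + 11*(1/11))/2 = 3/2 + (-9/M + 1)/2 = 3/2 + (1 - 9/M)/2 = 3/2 + (1/2 - 9/(2*M)) = 2 - 9/(2*M))
O(S) = -4 + 4*S
(200 + O(12 - 1*2))*a(8, 5) = (200 + (-4 + 4*(12 - 1*2)))*(2 - 9/2/8) = (200 + (-4 + 4*(12 - 2)))*(2 - 9/2*1/8) = (200 + (-4 + 4*10))*(2 - 9/16) = (200 + (-4 + 40))*(23/16) = (200 + 36)*(23/16) = 236*(23/16) = 1357/4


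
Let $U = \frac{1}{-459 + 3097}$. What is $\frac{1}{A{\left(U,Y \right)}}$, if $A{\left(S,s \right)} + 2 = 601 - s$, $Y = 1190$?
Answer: $- \frac{1}{591} \approx -0.001692$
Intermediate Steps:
$U = \frac{1}{2638} \approx 0.00037907$
$A{\left(S,s \right)} = 599 - s$ ($A{\left(S,s \right)} = -2 - \left(-601 + s\right) = 599 - s$)
$\frac{1}{A{\left(U,Y \right)}} = \frac{1}{599 - 1190} = \frac{1}{-591} = - \frac{1}{591}$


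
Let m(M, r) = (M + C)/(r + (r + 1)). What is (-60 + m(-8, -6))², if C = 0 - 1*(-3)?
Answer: 429025/121 ≈ 3545.7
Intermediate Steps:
C = 3 (C = 0 + 3 = 3)
m(M, r) = (3 + M)/(1 + 2*r) (m(M, r) = (M + 3)/(r + (r + 1)) = (3 + M)/(r + (1 + r)) = (3 + M)/(1 + 2*r))
(-60 + m(-8, -6))² = (-60 + (3 - 8)/(1 + 2*(-6)))² = (-60 - 5/(1 - 12))² = (-60 - 5/(-11))² = (-60 - 1/11*(-5))² = (-60 + 5/11)² = (-655/11)² = 429025/121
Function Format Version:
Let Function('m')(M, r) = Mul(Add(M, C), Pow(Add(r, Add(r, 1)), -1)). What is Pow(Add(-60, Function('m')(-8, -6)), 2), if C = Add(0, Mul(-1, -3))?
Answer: Rational(429025, 121) ≈ 3545.7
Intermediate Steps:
C = 3 (C = Add(0, 3) = 3)
Function('m')(M, r) = Mul(Pow(Add(1, Mul(2, r)), -1), Add(3, M)) (Function('m')(M, r) = Mul(Add(M, 3), Pow(Add(r, Add(r, 1)), -1)) = Mul(Add(3, M), Pow(Add(r, Add(1, r)), -1)) = Mul(Add(3, M), Pow(Add(1, Mul(2, r)), -1)) = Mul(Pow(Add(1, Mul(2, r)), -1), Add(3, M)))
Pow(Add(-60, Function('m')(-8, -6)), 2) = Pow(Add(-60, Mul(Pow(Add(1, Mul(2, -6)), -1), Add(3, -8))), 2) = Pow(Add(-60, Mul(Pow(Add(1, -12), -1), -5)), 2) = Pow(Add(-60, Mul(Pow(-11, -1), -5)), 2) = Pow(Add(-60, Mul(Rational(-1, 11), -5)), 2) = Pow(Add(-60, Rational(5, 11)), 2) = Pow(Rational(-655, 11), 2) = Rational(429025, 121)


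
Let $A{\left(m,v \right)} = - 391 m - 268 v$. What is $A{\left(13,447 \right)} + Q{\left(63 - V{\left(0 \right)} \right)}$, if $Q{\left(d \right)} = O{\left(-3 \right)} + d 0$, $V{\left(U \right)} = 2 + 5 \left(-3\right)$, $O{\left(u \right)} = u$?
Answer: $-124882$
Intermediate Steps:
$V{\left(U \right)} = -13$ ($V{\left(U \right)} = 2 - 15 = -13$)
$Q{\left(d \right)} = -3$ ($Q{\left(d \right)} = -3 + d 0 = -3 + 0 = -3$)
$A{\left(13,447 \right)} + Q{\left(63 - V{\left(0 \right)} \right)} = \left(\left(-391\right) 13 - 119796\right) - 3 = \left(-5083 - 119796\right) - 3 = -124879 - 3 = -124882$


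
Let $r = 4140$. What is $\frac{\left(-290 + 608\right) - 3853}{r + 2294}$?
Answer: $- \frac{3535}{6434} \approx -0.54943$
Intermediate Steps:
$\frac{\left(-290 + 608\right) - 3853}{r + 2294} = \frac{\left(-290 + 608\right) - 3853}{4140 + 2294} = \frac{318 - 3853}{6434} = \left(-3535\right) \frac{1}{6434} = - \frac{3535}{6434}$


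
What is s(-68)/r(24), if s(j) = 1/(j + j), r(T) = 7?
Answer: -1/952 ≈ -0.0010504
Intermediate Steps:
s(j) = 1/(2*j)
s(-68)/r(24) = ((½)/(-68))/7 = ((½)*(-1/68))*(⅐) = -1/136*⅐ = -1/952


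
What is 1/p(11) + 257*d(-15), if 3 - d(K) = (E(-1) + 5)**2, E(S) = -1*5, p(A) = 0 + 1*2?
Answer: 1543/2 ≈ 771.50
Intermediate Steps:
p(A) = 2 (p(A) = 0 + 2 = 2)
E(S) = -5
d(K) = 3 (d(K) = 3 - (-5 + 5)**2 = 3 - 1*0**2 = 3 - 1*0 = 3 + 0 = 3)
1/p(11) + 257*d(-15) = 1/2 + 257*3 = 1/2 + 771 = 1543/2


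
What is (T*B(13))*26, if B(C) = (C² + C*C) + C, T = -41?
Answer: -374166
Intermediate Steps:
B(C) = C + 2*C² (B(C) = (C² + C²) + C = 2*C² + C = C + 2*C²)
(T*B(13))*26 = -533*(1 + 2*13)*26 = -533*(1 + 26)*26 = -533*27*26 = -41*351*26 = -14391*26 = -374166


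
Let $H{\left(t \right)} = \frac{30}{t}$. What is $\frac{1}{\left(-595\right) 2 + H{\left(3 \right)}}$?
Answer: $- \frac{1}{1180} \approx -0.00084746$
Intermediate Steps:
$\frac{1}{\left(-595\right) 2 + H{\left(3 \right)}} = \frac{1}{\left(-595\right) 2 + \frac{30}{3}} = \frac{1}{-1190 + 30 \cdot \frac{1}{3}} = \frac{1}{-1190 + 10} = \frac{1}{-1180} = - \frac{1}{1180}$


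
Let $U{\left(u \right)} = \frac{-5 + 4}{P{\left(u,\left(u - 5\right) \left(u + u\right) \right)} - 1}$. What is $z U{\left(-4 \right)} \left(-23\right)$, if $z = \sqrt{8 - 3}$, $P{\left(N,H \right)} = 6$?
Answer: $\frac{23 \sqrt{5}}{5} \approx 10.286$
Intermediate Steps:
$z = \sqrt{5} \approx 2.2361$
$U{\left(u \right)} = - \frac{1}{5}$ ($U{\left(u \right)} = \frac{-5 + 4}{6 - 1} = - \frac{1}{5}$)
$z U{\left(-4 \right)} \left(-23\right) = \sqrt{5} \left(\left(- \frac{1}{5}\right) \left(-23\right)\right) = \sqrt{5} \cdot \frac{23}{5} = \frac{23 \sqrt{5}}{5}$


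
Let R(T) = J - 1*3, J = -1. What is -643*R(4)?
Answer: 2572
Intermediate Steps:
R(T) = -4 (R(T) = -1 - 1*3 = -1 - 3 = -4)
-643*R(4) = -643*(-4) = 2572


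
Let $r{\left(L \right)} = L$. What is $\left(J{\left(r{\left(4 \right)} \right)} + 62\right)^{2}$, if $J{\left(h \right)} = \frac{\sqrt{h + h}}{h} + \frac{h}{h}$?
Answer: $\frac{\left(126 + \sqrt{2}\right)^{2}}{4} \approx 4058.6$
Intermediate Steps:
$J{\left(h \right)} = 1 + \frac{\sqrt{2}}{\sqrt{h}}$ ($J{\left(h \right)} = \frac{\sqrt{2 h}}{h} + 1 = \frac{\sqrt{2} \sqrt{h}}{h} + 1 = \frac{\sqrt{2}}{\sqrt{h}} + 1 = 1 + \frac{\sqrt{2}}{\sqrt{h}}$)
$\left(J{\left(r{\left(4 \right)} \right)} + 62\right)^{2} = \left(\left(1 + \frac{\sqrt{2}}{2}\right) + 62\right)^{2} = \left(63 + \frac{\sqrt{2}}{2}\right)^{2}$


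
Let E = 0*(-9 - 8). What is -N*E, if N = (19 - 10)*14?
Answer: 0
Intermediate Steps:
N = 126 (N = 9*14 = 126)
E = 0 (E = 0*(-17) = 0)
-N*E = -126*0 = -1*0 = 0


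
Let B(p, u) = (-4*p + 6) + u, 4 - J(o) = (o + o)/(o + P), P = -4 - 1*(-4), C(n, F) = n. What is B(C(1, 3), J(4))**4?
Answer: 256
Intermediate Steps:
P = 0 (P = -4 + 4 = 0)
J(o) = 2 (J(o) = 4 - (o + o)/(o + 0) = 4 - 2*o/o = 4 - 1*2 = 4 - 2 = 2)
B(p, u) = 6 + u - 4*p (B(p, u) = (6 - 4*p) + u = 6 + u - 4*p)
B(C(1, 3), J(4))**4 = (6 + 2 - 4*1)**4 = (6 + 2 - 4)**4 = 4**4 = 256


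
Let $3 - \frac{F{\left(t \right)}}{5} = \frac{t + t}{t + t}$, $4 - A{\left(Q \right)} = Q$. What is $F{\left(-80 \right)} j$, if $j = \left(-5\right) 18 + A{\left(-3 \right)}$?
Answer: $-830$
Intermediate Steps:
$A{\left(Q \right)} = 4 - Q$
$j = -83$ ($j = \left(-5\right) 18 + \left(4 - -3\right) = -90 + \left(4 + 3\right) = -90 + 7 = -83$)
$F{\left(t \right)} = 10$ ($F{\left(t \right)} = 15 - 5 \frac{t + t}{t + t} = 15 - 5 \frac{2 t}{2 t} = 15 - 5 \cdot 2 t \frac{1}{2 t} = 15 - 5 = 10$)
$F{\left(-80 \right)} j = 10 \left(-83\right) = -830$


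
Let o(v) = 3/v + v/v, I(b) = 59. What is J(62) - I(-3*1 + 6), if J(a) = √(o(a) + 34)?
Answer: -59 + √134726/62 ≈ -53.080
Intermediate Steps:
o(v) = 1 + 3/v (o(v) = 3/v + 1 = 1 + 3/v)
J(a) = √(34 + (3 + a)/a) (J(a) = √((3 + a)/a + 34) = √(34 + (3 + a)/a))
J(62) - I(-3*1 + 6) = √(35 + 3/62) - 1*59 = √(35 + 3*(1/62)) - 59 = √(35 + 3/62) - 59 = √(2173/62) - 59 = √134726/62 - 59 = -59 + √134726/62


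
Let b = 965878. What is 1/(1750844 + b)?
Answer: 1/2716722 ≈ 3.6809e-7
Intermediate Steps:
1/(1750844 + b) = 1/(1750844 + 965878) = 1/2716722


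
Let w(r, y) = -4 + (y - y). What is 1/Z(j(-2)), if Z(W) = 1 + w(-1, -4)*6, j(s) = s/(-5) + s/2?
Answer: -1/23 ≈ -0.043478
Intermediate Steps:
j(s) = 3*s/10 (j(s) = s*(-⅕) + s*(½) = -s/5 + s/2 = 3*s/10)
w(r, y) = -4 (w(r, y) = -4 + 0 = -4)
Z(W) = -23 (Z(W) = 1 - 4*6 = 1 - 24 = -23)
1/Z(j(-2)) = 1/(-23) = -1/23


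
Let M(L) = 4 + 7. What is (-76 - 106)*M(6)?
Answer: -2002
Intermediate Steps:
M(L) = 11
(-76 - 106)*M(6) = (-76 - 106)*11 = -182*11 = -2002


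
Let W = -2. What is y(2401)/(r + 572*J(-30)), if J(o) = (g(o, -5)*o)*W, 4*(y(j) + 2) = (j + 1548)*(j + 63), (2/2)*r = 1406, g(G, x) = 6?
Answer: 1216291/103663 ≈ 11.733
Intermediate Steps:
r = 1406
y(j) = -2 + (63 + j)*(1548 + j)/4 (y(j) = -2 + ((j + 1548)*(j + 63))/4 = -2 + ((1548 + j)*(63 + j))/4 = -2 + ((63 + j)*(1548 + j))/4 = -2 + (63 + j)*(1548 + j)/4)
J(o) = -12*o (J(o) = (6*o)*(-2) = -12*o)
y(2401)/(r + 572*J(-30)) = (24379 + (¼)*2401² + (1611/4)*2401)/(1406 + 572*(-12*(-30))) = (24379 + (¼)*5764801 + 3868011/4)/(1406 + 572*360) = (24379 + 5764801/4 + 3868011/4)/(1406 + 205920) = 2432582/207326 = 2432582*(1/207326) = 1216291/103663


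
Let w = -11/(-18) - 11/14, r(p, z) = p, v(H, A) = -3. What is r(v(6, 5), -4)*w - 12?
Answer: -241/21 ≈ -11.476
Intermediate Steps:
w = -11/63 (w = -11*(-1/18) - 11*1/14 = 11/18 - 11/14 = -11/63 ≈ -0.17460)
r(v(6, 5), -4)*w - 12 = -3*(-11/63) - 12 = 11/21 - 12 = -241/21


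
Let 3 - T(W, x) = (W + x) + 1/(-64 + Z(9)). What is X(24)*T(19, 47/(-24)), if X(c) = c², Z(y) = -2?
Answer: -88872/11 ≈ -8079.3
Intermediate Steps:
T(W, x) = 199/66 - W - x (T(W, x) = 3 - ((W + x) + 1/(-64 - 2)) = 3 - ((W + x) + 1/(-66)) = 3 - ((W + x) - 1/66) = 3 - (-1/66 + W + x) = 3 + (1/66 - W - x) = 199/66 - W - x)
X(24)*T(19, 47/(-24)) = 24²*(199/66 - 1*19 - 47/(-24)) = 576*(199/66 - 19 - 47*(-1)/24) = 576*(199/66 - 19 - 1*(-47/24)) = 576*(199/66 - 19 + 47/24) = 576*(-3703/264) = -88872/11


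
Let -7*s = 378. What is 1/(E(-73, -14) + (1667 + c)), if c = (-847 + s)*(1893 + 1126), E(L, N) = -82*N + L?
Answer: -1/2717377 ≈ -3.6800e-7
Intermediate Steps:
s = -54 (s = -1/7*378 = -54)
E(L, N) = L - 82*N
c = -2720119 (c = (-847 - 54)*(1893 + 1126) = -901*3019 = -2720119)
1/(E(-73, -14) + (1667 + c)) = 1/((-73 - 82*(-14)) + (1667 - 2720119)) = 1/((-73 + 1148) - 2718452) = 1/(1075 - 2718452) = 1/(-2717377) = -1/2717377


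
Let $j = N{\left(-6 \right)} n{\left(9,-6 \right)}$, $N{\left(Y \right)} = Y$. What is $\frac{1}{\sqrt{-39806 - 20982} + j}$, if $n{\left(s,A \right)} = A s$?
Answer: $\frac{81}{41441} - \frac{i \sqrt{15197}}{82882} \approx 0.0019546 - 0.0014874 i$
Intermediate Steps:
$j = 324$ ($j = - 6 \left(\left(-6\right) 9\right) = \left(-6\right) \left(-54\right) = 324$)
$\frac{1}{\sqrt{-39806 - 20982} + j} = \frac{1}{\sqrt{-39806 - 20982} + 324} = \frac{1}{\sqrt{-60788} + 324} = \frac{1}{2 i \sqrt{15197} + 324} = \frac{1}{324 + 2 i \sqrt{15197}}$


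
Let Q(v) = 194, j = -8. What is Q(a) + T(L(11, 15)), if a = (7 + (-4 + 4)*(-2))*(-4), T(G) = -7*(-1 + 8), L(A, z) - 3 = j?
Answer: 145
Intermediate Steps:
L(A, z) = -5 (L(A, z) = 3 - 8 = -5)
T(G) = -49 (T(G) = -7*7 = -49)
a = -28 (a = (7 + 0*(-2))*(-4) = (7 + 0)*(-4) = 7*(-4) = -28)
Q(a) + T(L(11, 15)) = 194 - 49 = 145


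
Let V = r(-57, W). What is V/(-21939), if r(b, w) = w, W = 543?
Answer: -181/7313 ≈ -0.024750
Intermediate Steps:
V = 543
V/(-21939) = 543/(-21939) = 543*(-1/21939) = -181/7313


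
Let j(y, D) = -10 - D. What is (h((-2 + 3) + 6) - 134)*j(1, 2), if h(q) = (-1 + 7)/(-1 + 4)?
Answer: 1584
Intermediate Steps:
h(q) = 2 (h(q) = 6/3 = 6*(⅓) = 2)
(h((-2 + 3) + 6) - 134)*j(1, 2) = (2 - 134)*(-10 - 1*2) = -132*(-10 - 2) = -132*(-12) = 1584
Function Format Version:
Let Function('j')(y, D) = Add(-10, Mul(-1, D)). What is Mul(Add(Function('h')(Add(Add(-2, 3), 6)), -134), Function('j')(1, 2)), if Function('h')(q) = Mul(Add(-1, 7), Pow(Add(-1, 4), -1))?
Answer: 1584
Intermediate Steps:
Function('h')(q) = 2 (Function('h')(q) = Mul(6, Pow(3, -1)) = Mul(6, Rational(1, 3)) = 2)
Mul(Add(Function('h')(Add(Add(-2, 3), 6)), -134), Function('j')(1, 2)) = Mul(Add(2, -134), Add(-10, Mul(-1, 2))) = Mul(-132, Add(-10, -2)) = Mul(-132, -12) = 1584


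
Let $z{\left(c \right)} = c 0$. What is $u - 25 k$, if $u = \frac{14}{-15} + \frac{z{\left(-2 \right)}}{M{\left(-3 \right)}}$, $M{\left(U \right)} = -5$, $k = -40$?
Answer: $\frac{14986}{15} \approx 999.07$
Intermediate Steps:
$z{\left(c \right)} = 0$
$u = - \frac{14}{15}$ ($u = \frac{14}{-15} + \frac{0}{-5} = 14 \left(- \frac{1}{15}\right) + 0 \left(- \frac{1}{5}\right) = - \frac{14}{15} + 0 = - \frac{14}{15} \approx -0.93333$)
$u - 25 k = - \frac{14}{15} - -1000 = - \frac{14}{15} + 1000 = \frac{14986}{15}$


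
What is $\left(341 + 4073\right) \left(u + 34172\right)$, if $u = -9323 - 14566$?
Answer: $45389162$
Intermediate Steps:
$u = -23889$
$\left(341 + 4073\right) \left(u + 34172\right) = \left(341 + 4073\right) \left(-23889 + 34172\right) = 4414 \cdot 10283 = 45389162$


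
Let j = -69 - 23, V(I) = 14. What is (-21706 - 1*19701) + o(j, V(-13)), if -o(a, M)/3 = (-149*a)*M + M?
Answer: -617185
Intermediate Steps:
j = -92
o(a, M) = -3*M + 447*M*a (o(a, M) = -3*((-149*a)*M + M) = -3*(-149*M*a + M) = -3*(M - 149*M*a) = -3*M + 447*M*a)
(-21706 - 1*19701) + o(j, V(-13)) = (-21706 - 1*19701) + 3*14*(-1 + 149*(-92)) = (-21706 - 19701) + 3*14*(-1 - 13708) = -41407 + 3*14*(-13709) = -41407 - 575778 = -617185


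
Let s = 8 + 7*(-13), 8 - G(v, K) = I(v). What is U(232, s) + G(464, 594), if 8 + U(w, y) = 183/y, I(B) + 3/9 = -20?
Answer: 4514/249 ≈ 18.129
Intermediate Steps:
I(B) = -61/3 (I(B) = -⅓ - 20 = -61/3)
G(v, K) = 85/3 (G(v, K) = 8 - 1*(-61/3) = 8 + 61/3 = 85/3)
s = -83 (s = 8 - 91 = -83)
U(w, y) = -8 + 183/y
U(232, s) + G(464, 594) = (-8 + 183/(-83)) + 85/3 = (-8 + 183*(-1/83)) + 85/3 = (-8 - 183/83) + 85/3 = -847/83 + 85/3 = 4514/249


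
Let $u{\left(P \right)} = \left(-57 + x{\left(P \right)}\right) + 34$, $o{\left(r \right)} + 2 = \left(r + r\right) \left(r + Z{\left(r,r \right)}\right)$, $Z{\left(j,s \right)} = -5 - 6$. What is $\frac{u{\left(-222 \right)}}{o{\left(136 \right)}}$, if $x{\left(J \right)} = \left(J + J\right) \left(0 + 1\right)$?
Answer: $- \frac{467}{33998} \approx -0.013736$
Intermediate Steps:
$x{\left(J \right)} = 2 J$ ($x{\left(J \right)} = 2 J 1 = 2 J$)
$Z{\left(j,s \right)} = -11$
$o{\left(r \right)} = -2 + 2 r \left(-11 + r\right)$ ($o{\left(r \right)} = -2 + \left(r + r\right) \left(r - 11\right) = -2 + 2 r \left(-11 + r\right)$)
$u{\left(P \right)} = -23 + 2 P$ ($u{\left(P \right)} = \left(-57 + 2 P\right) + 34 = -23 + 2 P$)
$\frac{u{\left(-222 \right)}}{o{\left(136 \right)}} = \frac{-23 + 2 \left(-222\right)}{-2 - 2992 + 2 \cdot 136^{2}} = \frac{-23 - 444}{-2 - 2992 + 2 \cdot 18496} = - \frac{467}{-2 - 2992 + 36992} = - \frac{467}{33998}$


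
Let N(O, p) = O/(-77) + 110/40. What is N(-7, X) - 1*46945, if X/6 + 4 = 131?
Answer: -2065455/44 ≈ -46942.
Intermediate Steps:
X = 762 (X = -24 + 6*131 = -24 + 786 = 762)
N(O, p) = 11/4 - O/77 (N(O, p) = O*(-1/77) + 110*(1/40) = -O/77 + 11/4 = 11/4 - O/77)
N(-7, X) - 1*46945 = (11/4 - 1/77*(-7)) - 1*46945 = (11/4 + 1/11) - 46945 = 125/44 - 46945 = -2065455/44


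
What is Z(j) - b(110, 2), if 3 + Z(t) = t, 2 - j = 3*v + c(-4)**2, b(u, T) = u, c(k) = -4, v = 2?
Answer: -133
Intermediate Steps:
j = -20 (j = 2 - (3*2 + (-4)**2) = 2 - (6 + 16) = 2 - 1*22 = 2 - 22 = -20)
Z(t) = -3 + t
Z(j) - b(110, 2) = (-3 - 20) - 1*110 = -23 - 110 = -133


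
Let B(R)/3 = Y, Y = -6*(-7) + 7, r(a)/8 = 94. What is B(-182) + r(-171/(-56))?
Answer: 899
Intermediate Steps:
r(a) = 752 (r(a) = 8*94 = 752)
Y = 49 (Y = 42 + 7 = 49)
B(R) = 147 (B(R) = 3*49 = 147)
B(-182) + r(-171/(-56)) = 147 + 752 = 899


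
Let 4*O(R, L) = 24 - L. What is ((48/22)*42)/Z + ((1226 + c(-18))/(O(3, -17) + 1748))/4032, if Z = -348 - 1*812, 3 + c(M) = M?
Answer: -891325289/11307376080 ≈ -0.078827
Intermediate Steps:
O(R, L) = 6 - L/4 (O(R, L) = (24 - L)/4 = 6 - L/4)
c(M) = -3 + M
Z = -1160 (Z = -348 - 812 = -1160)
((48/22)*42)/Z + ((1226 + c(-18))/(O(3, -17) + 1748))/4032 = ((48/22)*42)/(-1160) + ((1226 + (-3 - 18))/((6 - ¼*(-17)) + 1748))/4032 = ((48*(1/22))*42)*(-1/1160) + ((1226 - 21)/((6 + 17/4) + 1748))*(1/4032) = ((24/11)*42)*(-1/1160) + (1205/(41/4 + 1748))*(1/4032) = (1008/11)*(-1/1160) + (1205/(7033/4))*(1/4032) = -126/1595 + (1205*(4/7033))*(1/4032) = -126/1595 + (4820/7033)*(1/4032) = -126/1595 + 1205/7089264 = -891325289/11307376080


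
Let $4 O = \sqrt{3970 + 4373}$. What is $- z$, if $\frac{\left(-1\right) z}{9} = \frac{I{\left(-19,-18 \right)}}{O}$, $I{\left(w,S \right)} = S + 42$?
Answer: $\frac{96 \sqrt{103}}{103} \approx 9.4592$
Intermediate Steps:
$O = \frac{9 \sqrt{103}}{4}$ ($O = \frac{\sqrt{3970 + 4373}}{4} = \frac{\sqrt{8343}}{4} = \frac{9 \sqrt{103}}{4} \approx 22.835$)
$I{\left(w,S \right)} = 42 + S$
$z = - \frac{96 \sqrt{103}}{103}$ ($z = - 9 \frac{42 - 18}{\frac{9}{4} \sqrt{103}} = - 9 \cdot 24 \frac{4 \sqrt{103}}{927} = - 9 \frac{32 \sqrt{103}}{309} = - \frac{96 \sqrt{103}}{103} \approx -9.4592$)
$- z = - \frac{\left(-96\right) \sqrt{103}}{103} = \frac{96 \sqrt{103}}{103}$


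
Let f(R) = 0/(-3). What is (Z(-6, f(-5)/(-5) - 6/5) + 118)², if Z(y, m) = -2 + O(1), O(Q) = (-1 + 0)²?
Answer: 13689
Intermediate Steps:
f(R) = 0 (f(R) = 0*(-⅓) = 0)
O(Q) = 1 (O(Q) = (-1)² = 1)
Z(y, m) = -1 (Z(y, m) = -2 + 1 = -1)
(Z(-6, f(-5)/(-5) - 6/5) + 118)² = (-1 + 118)² = 117² = 13689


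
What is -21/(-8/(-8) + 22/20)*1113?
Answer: -11130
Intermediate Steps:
-21/(-8/(-8) + 22/20)*1113 = -21/(-8*(-⅛) + 22*(1/20))*1113 = -21/(1 + 11/10)*1113 = -21/21/10*1113 = -21*10/21*1113 = -10*1113 = -11130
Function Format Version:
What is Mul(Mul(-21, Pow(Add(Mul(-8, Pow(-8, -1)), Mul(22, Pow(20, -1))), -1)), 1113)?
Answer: -11130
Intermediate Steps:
Mul(Mul(-21, Pow(Add(Mul(-8, Pow(-8, -1)), Mul(22, Pow(20, -1))), -1)), 1113) = Mul(Mul(-21, Pow(Add(Mul(-8, Rational(-1, 8)), Mul(22, Rational(1, 20))), -1)), 1113) = Mul(Mul(-21, Pow(Add(1, Rational(11, 10)), -1)), 1113) = Mul(Mul(-21, Pow(Rational(21, 10), -1)), 1113) = Mul(Mul(-21, Rational(10, 21)), 1113) = Mul(-10, 1113) = -11130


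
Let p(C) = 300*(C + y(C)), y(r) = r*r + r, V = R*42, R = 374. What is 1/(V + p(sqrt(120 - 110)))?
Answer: 1559/28865772 - 25*sqrt(10)/14432886 ≈ 4.8531e-5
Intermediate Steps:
V = 15708 (V = 374*42 = 15708)
y(r) = r + r**2 (y(r) = r**2 + r = r + r**2)
p(C) = 300*C + 300*C*(1 + C) (p(C) = 300*(C + C*(1 + C)) = 300*C + 300*C*(1 + C))
1/(V + p(sqrt(120 - 110))) = 1/(15708 + 300*sqrt(120 - 110)*(2 + sqrt(120 - 110))) = 1/(15708 + 300*sqrt(10)*(2 + sqrt(10)))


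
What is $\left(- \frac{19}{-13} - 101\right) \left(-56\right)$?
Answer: $\frac{72464}{13} \approx 5574.2$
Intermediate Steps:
$\left(- \frac{19}{-13} - 101\right) \left(-56\right) = \left(\left(-19\right) \left(- \frac{1}{13}\right) - 101\right) \left(-56\right) = \left(\frac{19}{13} - 101\right) \left(-56\right) = \left(- \frac{1294}{13}\right) \left(-56\right) = \frac{72464}{13}$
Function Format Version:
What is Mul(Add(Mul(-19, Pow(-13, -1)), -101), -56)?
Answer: Rational(72464, 13) ≈ 5574.2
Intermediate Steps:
Mul(Add(Mul(-19, Pow(-13, -1)), -101), -56) = Mul(Add(Mul(-19, Rational(-1, 13)), -101), -56) = Mul(Add(Rational(19, 13), -101), -56) = Mul(Rational(-1294, 13), -56) = Rational(72464, 13)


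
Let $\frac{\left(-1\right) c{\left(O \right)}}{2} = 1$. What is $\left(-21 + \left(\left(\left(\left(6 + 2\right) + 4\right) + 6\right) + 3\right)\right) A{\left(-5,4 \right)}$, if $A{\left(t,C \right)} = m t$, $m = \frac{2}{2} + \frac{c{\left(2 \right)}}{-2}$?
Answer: $0$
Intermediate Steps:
$c{\left(O \right)} = -2$ ($c{\left(O \right)} = \left(-2\right) 1 = -2$)
$m = 2$ ($m = \frac{2}{2} - \frac{2}{-2} = 2 \cdot \frac{1}{2} - -1 = 1 + 1 = 2$)
$A{\left(t,C \right)} = 2 t$
$\left(-21 + \left(\left(\left(\left(6 + 2\right) + 4\right) + 6\right) + 3\right)\right) A{\left(-5,4 \right)} = \left(-21 + \left(\left(\left(\left(6 + 2\right) + 4\right) + 6\right) + 3\right)\right) 2 \left(-5\right) = \left(-21 + \left(\left(\left(8 + 4\right) + 6\right) + 3\right)\right) \left(-10\right) = \left(-21 + \left(\left(12 + 6\right) + 3\right)\right) \left(-10\right) = \left(-21 + \left(18 + 3\right)\right) \left(-10\right) = \left(-21 + 21\right) \left(-10\right) = 0 \left(-10\right) = 0$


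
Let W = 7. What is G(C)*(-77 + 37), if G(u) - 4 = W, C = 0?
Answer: -440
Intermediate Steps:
G(u) = 11 (G(u) = 4 + 7 = 11)
G(C)*(-77 + 37) = 11*(-77 + 37) = 11*(-40) = -440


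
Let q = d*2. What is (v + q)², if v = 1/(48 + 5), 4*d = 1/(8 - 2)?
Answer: 4225/404496 ≈ 0.010445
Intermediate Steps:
d = 1/24 (d = 1/(4*(8 - 2)) = (¼)/6 = (¼)*(⅙) = 1/24 ≈ 0.041667)
v = 1/53 ≈ 0.018868
q = 1/12 (q = (1/24)*2 = 1/12 ≈ 0.083333)
(v + q)² = (1/53 + 1/12)² = (65/636)² = 4225/404496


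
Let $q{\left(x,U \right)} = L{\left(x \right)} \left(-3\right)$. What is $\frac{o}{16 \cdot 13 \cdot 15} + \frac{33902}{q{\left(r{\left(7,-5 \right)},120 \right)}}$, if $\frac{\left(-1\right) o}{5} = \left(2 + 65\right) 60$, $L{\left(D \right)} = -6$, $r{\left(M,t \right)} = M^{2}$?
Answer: $\frac{878437}{468} \approx 1877.0$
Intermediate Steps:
$q{\left(x,U \right)} = 18$ ($q{\left(x,U \right)} = \left(-6\right) \left(-3\right) = 18$)
$o = -20100$ ($o = - 5 \left(2 + 65\right) 60 = - 5 \cdot 67 \cdot 60 = \left(-5\right) 4020 = -20100$)
$\frac{o}{16 \cdot 13 \cdot 15} + \frac{33902}{q{\left(r{\left(7,-5 \right)},120 \right)}} = - \frac{20100}{16 \cdot 13 \cdot 15} + \frac{33902}{18} = - \frac{20100}{208 \cdot 15} + 33902 \cdot \frac{1}{18} = - \frac{20100}{3120} + \frac{16951}{9} = \left(-20100\right) \frac{1}{3120} + \frac{16951}{9} = - \frac{335}{52} + \frac{16951}{9} = \frac{878437}{468}$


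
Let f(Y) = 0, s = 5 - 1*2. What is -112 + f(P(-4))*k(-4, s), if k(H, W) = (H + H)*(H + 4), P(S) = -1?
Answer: -112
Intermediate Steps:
s = 3 (s = 5 - 2 = 3)
k(H, W) = 2*H*(4 + H) (k(H, W) = (2*H)*(4 + H) = 2*H*(4 + H))
-112 + f(P(-4))*k(-4, s) = -112 + 0*(2*(-4)*(4 - 4)) = -112 + 0*(2*(-4)*0) = -112 + 0*0 = -112 + 0 = -112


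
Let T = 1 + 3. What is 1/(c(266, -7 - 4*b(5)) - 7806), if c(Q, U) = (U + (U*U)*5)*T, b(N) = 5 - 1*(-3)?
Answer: 1/22458 ≈ 4.4528e-5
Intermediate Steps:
T = 4
b(N) = 8 (b(N) = 5 + 3 = 8)
c(Q, U) = 4*U + 20*U**2 (c(Q, U) = (U + (U*U)*5)*4 = (U + U**2*5)*4 = (U + 5*U**2)*4 = 4*U + 20*U**2)
1/(c(266, -7 - 4*b(5)) - 7806) = 1/(4*(-7 - 4*8)*(1 + 5*(-7 - 4*8)) - 7806) = 1/(4*(-7 - 32)*(1 + 5*(-7 - 32)) - 7806) = 1/(4*(-39)*(1 + 5*(-39)) - 7806) = 1/(4*(-39)*(1 - 195) - 7806) = 1/(4*(-39)*(-194) - 7806) = 1/(30264 - 7806) = 1/22458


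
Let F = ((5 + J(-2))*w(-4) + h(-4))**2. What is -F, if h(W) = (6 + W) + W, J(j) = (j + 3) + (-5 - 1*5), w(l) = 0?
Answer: -4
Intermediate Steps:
J(j) = -7 + j (J(j) = (3 + j) + (-5 - 5) = (3 + j) - 10 = -7 + j)
h(W) = 6 + 2*W
F = 4 (F = ((5 + (-7 - 2))*0 + (6 + 2*(-4)))**2 = ((5 - 9)*0 + (6 - 8))**2 = (-4*0 - 2)**2 = (0 - 2)**2 = (-2)**2 = 4)
-F = -1*4 = -4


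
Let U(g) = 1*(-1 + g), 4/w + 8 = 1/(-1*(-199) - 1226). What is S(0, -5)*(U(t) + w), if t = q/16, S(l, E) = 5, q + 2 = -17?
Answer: -1766615/131472 ≈ -13.437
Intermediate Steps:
q = -19 (q = -2 - 17 = -19)
w = -4108/8217 (w = 4/(-8 + 1/(-1*(-199) - 1226)) = 4/(-8 + 1/(199 - 1226)) = 4/(-8 + 1/(-1027)) = 4/(-8 - 1/1027) = 4/(-8217/1027) = 4*(-1027/8217) = -4108/8217 ≈ -0.49994)
t = -19/16 ≈ -1.1875
U(g) = -1 + g
S(0, -5)*(U(t) + w) = 5*((-1 - 19/16) - 4108/8217) = 5*(-35/16 - 4108/8217) = 5*(-353323/131472) = -1766615/131472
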